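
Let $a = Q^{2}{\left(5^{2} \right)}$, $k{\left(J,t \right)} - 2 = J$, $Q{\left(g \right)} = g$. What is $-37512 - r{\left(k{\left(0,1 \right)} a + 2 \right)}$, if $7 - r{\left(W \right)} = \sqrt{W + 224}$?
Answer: $-37519 + 6 \sqrt{41} \approx -37481.0$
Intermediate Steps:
$k{\left(J,t \right)} = 2 + J$
$a = 625$ ($a = \left(5^{2}\right)^{2} = 25^{2} = 625$)
$r{\left(W \right)} = 7 - \sqrt{224 + W}$ ($r{\left(W \right)} = 7 - \sqrt{W + 224} = 7 - \sqrt{224 + W}$)
$-37512 - r{\left(k{\left(0,1 \right)} a + 2 \right)} = -37512 - \left(7 - \sqrt{224 + \left(\left(2 + 0\right) 625 + 2\right)}\right) = -37512 - \left(7 - \sqrt{224 + \left(2 \cdot 625 + 2\right)}\right) = -37512 - \left(7 - \sqrt{224 + \left(1250 + 2\right)}\right) = -37512 - \left(7 - \sqrt{224 + 1252}\right) = -37512 - \left(7 - \sqrt{1476}\right) = -37512 - \left(7 - 6 \sqrt{41}\right) = -37519 + 6 \sqrt{41}$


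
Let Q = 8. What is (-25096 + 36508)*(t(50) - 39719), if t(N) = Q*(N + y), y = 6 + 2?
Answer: -447978060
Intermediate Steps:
y = 8
t(N) = 64 + 8*N (t(N) = 8*(N + 8) = 8*(8 + N) = 64 + 8*N)
(-25096 + 36508)*(t(50) - 39719) = (-25096 + 36508)*((64 + 8*50) - 39719) = 11412*((64 + 400) - 39719) = 11412*(464 - 39719) = 11412*(-39255) = -447978060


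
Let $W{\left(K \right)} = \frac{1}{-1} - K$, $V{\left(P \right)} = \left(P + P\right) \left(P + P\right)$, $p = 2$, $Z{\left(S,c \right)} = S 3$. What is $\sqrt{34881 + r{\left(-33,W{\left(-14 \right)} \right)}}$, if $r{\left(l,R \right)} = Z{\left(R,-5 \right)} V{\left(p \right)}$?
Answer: $3 \sqrt{3945} \approx 188.43$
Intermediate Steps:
$Z{\left(S,c \right)} = 3 S$
$V{\left(P \right)} = 4 P^{2}$ ($V{\left(P \right)} = 2 P 2 P = 4 P^{2}$)
$W{\left(K \right)} = -1 - K$
$r{\left(l,R \right)} = 48 R$ ($r{\left(l,R \right)} = 3 R 4 \cdot 2^{2} = 3 R 4 \cdot 4 = 3 R 16 = 48 R$)
$\sqrt{34881 + r{\left(-33,W{\left(-14 \right)} \right)}} = \sqrt{34881 + 48 \left(-1 - -14\right)} = \sqrt{34881 + 48 \left(-1 + 14\right)} = \sqrt{34881 + 48 \cdot 13} = \sqrt{34881 + 624} = \sqrt{35505} = 3 \sqrt{3945}$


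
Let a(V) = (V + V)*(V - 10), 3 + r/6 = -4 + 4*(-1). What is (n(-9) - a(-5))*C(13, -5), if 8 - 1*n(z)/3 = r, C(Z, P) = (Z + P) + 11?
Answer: 1368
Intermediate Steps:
r = -66 (r = -18 + 6*(-4 + 4*(-1)) = -18 + 6*(-4 - 4) = -18 + 6*(-8) = -18 - 48 = -66)
C(Z, P) = 11 + P + Z (C(Z, P) = (P + Z) + 11 = 11 + P + Z)
n(z) = 222 (n(z) = 24 - 3*(-66) = 24 + 198 = 222)
a(V) = 2*V*(-10 + V) (a(V) = (2*V)*(-10 + V) = 2*V*(-10 + V))
(n(-9) - a(-5))*C(13, -5) = (222 - 2*(-5)*(-10 - 5))*(11 - 5 + 13) = (222 - 2*(-5)*(-15))*19 = (222 - 1*150)*19 = (222 - 150)*19 = 72*19 = 1368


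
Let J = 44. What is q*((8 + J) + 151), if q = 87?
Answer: 17661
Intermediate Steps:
q*((8 + J) + 151) = 87*((8 + 44) + 151) = 87*(52 + 151) = 87*203 = 17661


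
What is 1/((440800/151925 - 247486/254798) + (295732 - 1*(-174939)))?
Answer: 774203723/364396734821090 ≈ 2.1246e-6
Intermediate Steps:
1/((440800/151925 - 247486/254798) + (295732 - 1*(-174939))) = 1/((440800*(1/151925) - 247486*1/254798) + (295732 + 174939)) = 1/((17632/6077 - 123743/127399) + 470671) = 1/(1494312957/774203723 + 470671) = 1/(364396734821090/774203723) = 774203723/364396734821090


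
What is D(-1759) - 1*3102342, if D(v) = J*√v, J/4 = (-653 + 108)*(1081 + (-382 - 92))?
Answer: -3102342 - 1323260*I*√1759 ≈ -3.1023e+6 - 5.5498e+7*I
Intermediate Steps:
J = -1323260 (J = 4*((-653 + 108)*(1081 + (-382 - 92))) = 4*(-545*(1081 - 474)) = 4*(-545*607) = 4*(-330815) = -1323260)
D(v) = -1323260*√v
D(-1759) - 1*3102342 = -1323260*I*√1759 - 1*3102342 = -1323260*I*√1759 - 3102342 = -3102342 - 1323260*I*√1759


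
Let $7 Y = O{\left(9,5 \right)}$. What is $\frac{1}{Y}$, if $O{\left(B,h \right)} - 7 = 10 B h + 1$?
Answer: $\frac{7}{458} \approx 0.015284$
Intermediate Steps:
$O{\left(B,h \right)} = 8 + 10 B h$ ($O{\left(B,h \right)} = 7 + \left(10 B h + 1\right) = 7 + \left(1 + 10 B h\right) = 8 + 10 B h$)
$Y = \frac{458}{7}$ ($Y = \frac{8 + 10 \cdot 9 \cdot 5}{7} = \frac{8 + 450}{7} = \frac{1}{7} \cdot 458 = \frac{458}{7} \approx 65.429$)
$\frac{1}{Y} = \frac{1}{\frac{458}{7}} = \frac{7}{458}$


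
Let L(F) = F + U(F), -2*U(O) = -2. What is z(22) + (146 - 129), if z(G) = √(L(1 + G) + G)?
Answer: 17 + √46 ≈ 23.782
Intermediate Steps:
U(O) = 1 (U(O) = -½*(-2) = 1)
L(F) = 1 + F (L(F) = F + 1 = 1 + F)
z(G) = √(2 + 2*G) (z(G) = √((1 + (1 + G)) + G) = √((2 + G) + G) = √(2 + 2*G))
z(22) + (146 - 129) = √(2 + 2*22) + (146 - 129) = √(2 + 44) + 17 = √46 + 17 = 17 + √46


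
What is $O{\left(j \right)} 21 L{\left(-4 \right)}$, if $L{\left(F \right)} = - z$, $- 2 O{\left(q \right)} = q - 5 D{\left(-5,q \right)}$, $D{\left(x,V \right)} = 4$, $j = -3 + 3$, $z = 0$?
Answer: $0$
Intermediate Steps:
$j = 0$
$O{\left(q \right)} = 10 - \frac{q}{2}$ ($O{\left(q \right)} = - \frac{q - 20}{2} = - \frac{-20 + q}{2} = 10 - \frac{q}{2}$)
$L{\left(F \right)} = 0$ ($L{\left(F \right)} = \left(-1\right) 0 = 0$)
$O{\left(j \right)} 21 L{\left(-4 \right)} = \left(10 - 0\right) 21 \cdot 0 = \left(10 + 0\right) 21 \cdot 0 = 10 \cdot 21 \cdot 0 = 210 \cdot 0 = 0$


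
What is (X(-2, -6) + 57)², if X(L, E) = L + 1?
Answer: 3136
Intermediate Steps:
X(L, E) = 1 + L
(X(-2, -6) + 57)² = ((1 - 2) + 57)² = (-1 + 57)² = 56² = 3136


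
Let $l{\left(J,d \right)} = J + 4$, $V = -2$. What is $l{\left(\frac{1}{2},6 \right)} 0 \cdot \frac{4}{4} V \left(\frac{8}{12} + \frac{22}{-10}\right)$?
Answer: $0$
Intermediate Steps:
$l{\left(J,d \right)} = 4 + J$
$l{\left(\frac{1}{2},6 \right)} 0 \cdot \frac{4}{4} V \left(\frac{8}{12} + \frac{22}{-10}\right) = \left(4 + \frac{1}{2}\right) 0 \cdot \frac{4}{4} \left(-2\right) \left(\frac{8}{12} + \frac{22}{-10}\right) = \left(4 + \frac{1}{2}\right) 0 \cdot 4 \cdot \frac{1}{4} \left(-2\right) \left(8 \cdot \frac{1}{12} + 22 \left(- \frac{1}{10}\right)\right) = \frac{9}{2} \cdot 0 \cdot 1 \left(-2\right) \left(\frac{2}{3} - \frac{11}{5}\right) = 0 \cdot 1 \left(-2\right) \left(- \frac{23}{15}\right) = 0 \left(-2\right) \left(- \frac{23}{15}\right) = 0 \left(- \frac{23}{15}\right) = 0$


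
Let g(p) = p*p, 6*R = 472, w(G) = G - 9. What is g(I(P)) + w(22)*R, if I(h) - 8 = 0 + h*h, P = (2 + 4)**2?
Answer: 5104316/3 ≈ 1.7014e+6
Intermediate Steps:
P = 36 (P = 6**2 = 36)
I(h) = 8 + h**2 (I(h) = 8 + (0 + h*h) = 8 + (0 + h**2) = 8 + h**2)
w(G) = -9 + G
R = 236/3 (R = (1/6)*472 = 236/3 ≈ 78.667)
g(p) = p**2
g(I(P)) + w(22)*R = (8 + 36**2)**2 + (-9 + 22)*(236/3) = (8 + 1296)**2 + 13*(236/3) = 1304**2 + 3068/3 = 1700416 + 3068/3 = 5104316/3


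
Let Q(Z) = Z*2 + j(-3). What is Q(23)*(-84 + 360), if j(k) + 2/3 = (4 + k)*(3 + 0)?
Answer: 13340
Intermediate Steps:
j(k) = 34/3 + 3*k (j(k) = -⅔ + (4 + k)*(3 + 0) = -⅔ + (4 + k)*3 = -⅔ + (12 + 3*k) = 34/3 + 3*k)
Q(Z) = 7/3 + 2*Z (Q(Z) = Z*2 + (34/3 + 3*(-3)) = 2*Z + (34/3 - 9) = 2*Z + 7/3 = 7/3 + 2*Z)
Q(23)*(-84 + 360) = (7/3 + 2*23)*(-84 + 360) = (7/3 + 46)*276 = (145/3)*276 = 13340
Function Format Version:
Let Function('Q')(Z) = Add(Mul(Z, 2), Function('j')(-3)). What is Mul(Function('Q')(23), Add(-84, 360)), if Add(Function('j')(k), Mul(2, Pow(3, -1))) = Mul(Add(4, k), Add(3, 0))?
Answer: 13340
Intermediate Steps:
Function('j')(k) = Add(Rational(34, 3), Mul(3, k)) (Function('j')(k) = Add(Rational(-2, 3), Mul(Add(4, k), Add(3, 0))) = Add(Rational(-2, 3), Mul(Add(4, k), 3)) = Add(Rational(-2, 3), Add(12, Mul(3, k))) = Add(Rational(34, 3), Mul(3, k)))
Function('Q')(Z) = Add(Rational(7, 3), Mul(2, Z)) (Function('Q')(Z) = Add(Mul(Z, 2), Add(Rational(34, 3), Mul(3, -3))) = Add(Mul(2, Z), Add(Rational(34, 3), -9)) = Add(Mul(2, Z), Rational(7, 3)) = Add(Rational(7, 3), Mul(2, Z)))
Mul(Function('Q')(23), Add(-84, 360)) = Mul(Add(Rational(7, 3), Mul(2, 23)), Add(-84, 360)) = Mul(Add(Rational(7, 3), 46), 276) = Mul(Rational(145, 3), 276) = 13340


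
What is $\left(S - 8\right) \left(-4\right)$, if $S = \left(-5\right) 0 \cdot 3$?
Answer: $32$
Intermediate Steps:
$S = 0$ ($S = 0 \cdot 3 = 0$)
$\left(S - 8\right) \left(-4\right) = \left(0 - 8\right) \left(-4\right) = \left(-8\right) \left(-4\right) = 32$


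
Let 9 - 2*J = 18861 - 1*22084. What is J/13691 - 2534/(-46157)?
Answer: 109282706/631935487 ≈ 0.17293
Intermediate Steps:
J = 1616 (J = 9/2 - (18861 - 1*22084)/2 = 9/2 - (18861 - 22084)/2 = 9/2 - ½*(-3223) = 9/2 + 3223/2 = 1616)
J/13691 - 2534/(-46157) = 1616/13691 - 2534/(-46157) = 1616*(1/13691) - 2534*(-1/46157) = 1616/13691 + 2534/46157 = 109282706/631935487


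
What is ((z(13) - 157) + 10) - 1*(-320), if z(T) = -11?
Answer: 162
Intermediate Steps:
((z(13) - 157) + 10) - 1*(-320) = ((-11 - 157) + 10) - 1*(-320) = (-168 + 10) + 320 = -158 + 320 = 162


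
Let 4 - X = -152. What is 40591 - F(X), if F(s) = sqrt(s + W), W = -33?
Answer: 40591 - sqrt(123) ≈ 40580.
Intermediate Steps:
X = 156 (X = 4 - 1*(-152) = 4 + 152 = 156)
F(s) = sqrt(-33 + s) (F(s) = sqrt(s - 33) = sqrt(-33 + s))
40591 - F(X) = 40591 - sqrt(-33 + 156) = 40591 - sqrt(123)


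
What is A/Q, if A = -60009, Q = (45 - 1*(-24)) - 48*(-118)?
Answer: -20003/1911 ≈ -10.467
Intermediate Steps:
Q = 5733 (Q = (45 + 24) + 5664 = 69 + 5664 = 5733)
A/Q = -60009/5733 = -60009*1/5733 = -20003/1911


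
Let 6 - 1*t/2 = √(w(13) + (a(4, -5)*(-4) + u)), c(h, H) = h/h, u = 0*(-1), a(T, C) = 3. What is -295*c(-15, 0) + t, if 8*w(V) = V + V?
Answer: -283 - I*√35 ≈ -283.0 - 5.9161*I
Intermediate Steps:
w(V) = V/4 (w(V) = (V + V)/8 = (2*V)/8 = V/4)
u = 0
c(h, H) = 1
t = 12 - I*√35 (t = 12 - 2*√((¼)*13 + (3*(-4) + 0)) = 12 - 2*√(13/4 + (-12 + 0)) = 12 - 2*√(13/4 - 12) = 12 - I*√35 ≈ 12.0 - 5.9161*I)
-295*c(-15, 0) + t = -295*1 + (12 - I*√35) = -295 + (12 - I*√35) = -283 - I*√35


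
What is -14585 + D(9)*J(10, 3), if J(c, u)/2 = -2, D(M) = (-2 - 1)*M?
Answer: -14477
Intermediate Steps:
D(M) = -3*M
J(c, u) = -4 (J(c, u) = 2*(-2) = -4)
-14585 + D(9)*J(10, 3) = -14585 - 3*9*(-4) = -14585 - 27*(-4) = -14585 + 108 = -14477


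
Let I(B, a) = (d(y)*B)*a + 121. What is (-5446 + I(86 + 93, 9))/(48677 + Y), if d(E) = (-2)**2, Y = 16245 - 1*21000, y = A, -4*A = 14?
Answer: 1119/43922 ≈ 0.025477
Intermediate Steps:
A = -7/2 (A = -1/4*14 = -7/2 ≈ -3.5000)
y = -7/2 ≈ -3.5000
Y = -4755 (Y = 16245 - 21000 = -4755)
d(E) = 4
I(B, a) = 121 + 4*B*a (I(B, a) = (4*B)*a + 121 = 4*B*a + 121 = 121 + 4*B*a)
(-5446 + I(86 + 93, 9))/(48677 + Y) = (-5446 + (121 + 4*(86 + 93)*9))/(48677 - 4755) = (-5446 + (121 + 4*179*9))/43922 = (-5446 + (121 + 6444))*(1/43922) = (-5446 + 6565)*(1/43922) = 1119*(1/43922) = 1119/43922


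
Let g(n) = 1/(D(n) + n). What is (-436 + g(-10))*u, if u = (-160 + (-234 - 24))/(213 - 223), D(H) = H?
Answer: -1822689/100 ≈ -18227.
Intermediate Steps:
g(n) = 1/(2*n) (g(n) = 1/(n + n) = 1/(2*n))
u = 209/5 (u = (-160 - 258)/(-10) = -418*(-1/10) = 209/5 ≈ 41.800)
(-436 + g(-10))*u = (-436 + (1/2)/(-10))*(209/5) = (-436 + (1/2)*(-1/10))*(209/5) = (-436 - 1/20)*(209/5) = -8721/20*209/5 = -1822689/100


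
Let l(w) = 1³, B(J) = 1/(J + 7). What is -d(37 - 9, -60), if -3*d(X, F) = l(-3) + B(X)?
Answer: 12/35 ≈ 0.34286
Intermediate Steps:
B(J) = 1/(7 + J)
l(w) = 1
d(X, F) = -⅓ - 1/(3*(7 + X)) (d(X, F) = -(1 + 1/(7 + X))/3 = -⅓ - 1/(3*(7 + X)))
-d(37 - 9, -60) = -(-8 - (37 - 9))/(3*(7 + (37 - 9))) = -(-8 - 1*28)/(3*(7 + 28)) = -(-8 - 28)/(3*35) = -(-36)/(3*35) = -1*(-12/35) = 12/35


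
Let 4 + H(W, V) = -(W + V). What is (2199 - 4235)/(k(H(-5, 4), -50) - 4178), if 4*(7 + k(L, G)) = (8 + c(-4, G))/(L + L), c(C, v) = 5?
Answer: 48864/100453 ≈ 0.48644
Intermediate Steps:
H(W, V) = -4 - V - W (H(W, V) = -4 - (W + V) = -4 - (V + W) = -4 + (-V - W) = -4 - V - W)
k(L, G) = -7 + 13/(8*L) (k(L, G) = -7 + ((8 + 5)/(L + L))/4 = -7 + (13/((2*L)))/4 = -7 + (13*(1/(2*L)))/4 = -7 + (13/(2*L))/4 = -7 + 13/(8*L))
(2199 - 4235)/(k(H(-5, 4), -50) - 4178) = (2199 - 4235)/((-7 + 13/(8*(-4 - 1*4 - 1*(-5)))) - 4178) = -2036/((-7 + 13/(8*(-4 - 4 + 5))) - 4178) = -2036/((-7 + (13/8)/(-3)) - 4178) = -2036/((-7 + (13/8)*(-1/3)) - 4178) = -2036/((-7 - 13/24) - 4178) = -2036/(-181/24 - 4178) = -2036/(-100453/24) = -2036*(-24/100453) = 48864/100453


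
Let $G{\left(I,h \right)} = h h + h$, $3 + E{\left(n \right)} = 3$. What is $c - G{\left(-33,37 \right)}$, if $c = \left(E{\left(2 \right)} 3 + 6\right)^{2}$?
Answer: $-1370$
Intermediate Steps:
$E{\left(n \right)} = 0$ ($E{\left(n \right)} = -3 + 3 = 0$)
$G{\left(I,h \right)} = h + h^{2}$ ($G{\left(I,h \right)} = h^{2} + h = h + h^{2}$)
$c = 36$ ($c = \left(0 \cdot 3 + 6\right)^{2} = \left(0 + 6\right)^{2} = 6^{2} = 36$)
$c - G{\left(-33,37 \right)} = 36 - 37 \left(1 + 37\right) = 36 - 37 \cdot 38 = 36 - 1406 = -1370$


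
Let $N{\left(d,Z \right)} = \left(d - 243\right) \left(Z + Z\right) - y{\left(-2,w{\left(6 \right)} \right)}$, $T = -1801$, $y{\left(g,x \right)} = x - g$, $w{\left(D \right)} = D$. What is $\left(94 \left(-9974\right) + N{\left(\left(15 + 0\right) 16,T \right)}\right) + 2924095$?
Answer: $1997337$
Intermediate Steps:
$N{\left(d,Z \right)} = -8 + 2 Z \left(-243 + d\right)$ ($N{\left(d,Z \right)} = \left(d - 243\right) \left(Z + Z\right) - \left(6 - -2\right) = \left(-243 + d\right) 2 Z - \left(6 + 2\right) = 2 Z \left(-243 + d\right) - 8 = -8 + 2 Z \left(-243 + d\right)$)
$\left(94 \left(-9974\right) + N{\left(\left(15 + 0\right) 16,T \right)}\right) + 2924095 = \left(94 \left(-9974\right) - \left(-875278 + 3602 \left(15 + 0\right) 16\right)\right) + 2924095 = \left(-937556 + \left(-8 + 875286 + 2 \left(-1801\right) 15 \cdot 16\right)\right) + 2924095 = \left(-937556 + \left(-8 + 875286 + 2 \left(-1801\right) 240\right)\right) + 2924095 = \left(-937556 - -10798\right) + 2924095 = \left(-937556 + 10798\right) + 2924095 = -926758 + 2924095 = 1997337$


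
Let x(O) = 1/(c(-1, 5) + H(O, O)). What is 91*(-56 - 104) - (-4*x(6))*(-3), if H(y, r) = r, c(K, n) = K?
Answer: -72812/5 ≈ -14562.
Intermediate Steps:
x(O) = 1/(-1 + O)
91*(-56 - 104) - (-4*x(6))*(-3) = 91*(-56 - 104) - (-4/(-1 + 6))*(-3) = 91*(-160) - (-4/5)*(-3) = -14560 - (-4*⅕)*(-3) = -14560 - (-4)*(-3)/5 = -14560 - 1*12/5 = -14560 - 12/5 = -72812/5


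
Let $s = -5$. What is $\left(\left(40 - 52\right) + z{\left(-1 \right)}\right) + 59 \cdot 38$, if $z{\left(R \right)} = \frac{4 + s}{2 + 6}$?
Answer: $\frac{17839}{8} \approx 2229.9$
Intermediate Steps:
$z{\left(R \right)} = - \frac{1}{8}$ ($z{\left(R \right)} = \frac{4 - 5}{2 + 6} = - \frac{1}{8}$)
$\left(\left(40 - 52\right) + z{\left(-1 \right)}\right) + 59 \cdot 38 = \left(\left(40 - 52\right) - \frac{1}{8}\right) + 59 \cdot 38 = \left(-12 - \frac{1}{8}\right) + 2242 = - \frac{97}{8} + 2242 = \frac{17839}{8}$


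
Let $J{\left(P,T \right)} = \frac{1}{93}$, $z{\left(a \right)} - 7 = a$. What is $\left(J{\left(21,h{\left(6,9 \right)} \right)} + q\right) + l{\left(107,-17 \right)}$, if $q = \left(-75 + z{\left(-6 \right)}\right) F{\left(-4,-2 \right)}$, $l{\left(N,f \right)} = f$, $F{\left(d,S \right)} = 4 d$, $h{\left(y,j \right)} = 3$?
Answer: $\frac{108532}{93} \approx 1167.0$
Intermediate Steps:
$z{\left(a \right)} = 7 + a$
$J{\left(P,T \right)} = \frac{1}{93}$
$q = 1184$ ($q = \left(-75 + \left(7 - 6\right)\right) 4 \left(-4\right) = \left(-75 + 1\right) \left(-16\right) = \left(-74\right) \left(-16\right) = 1184$)
$\left(J{\left(21,h{\left(6,9 \right)} \right)} + q\right) + l{\left(107,-17 \right)} = \left(\frac{1}{93} + 1184\right) - 17 = \frac{110113}{93} - 17 = \frac{108532}{93}$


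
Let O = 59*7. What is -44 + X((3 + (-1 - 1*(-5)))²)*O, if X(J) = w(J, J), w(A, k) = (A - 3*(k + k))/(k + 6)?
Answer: -20721/11 ≈ -1883.7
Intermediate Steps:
O = 413
w(A, k) = (A - 6*k)/(6 + k)
X(J) = -5*J/(6 + J) (X(J) = (J - 6*J)/(6 + J) = (-5*J)/(6 + J) = -5*J/(6 + J))
-44 + X((3 + (-1 - 1*(-5)))²)*O = -44 - 5*(3 + (-1 - 1*(-5)))²/(6 + (3 + (-1 - 1*(-5)))²)*413 = -44 - 5*(3 + (-1 + 5))²/(6 + (3 + (-1 + 5))²)*413 = -44 - 5*(3 + 4)²/(6 + (3 + 4)²)*413 = -44 - 5*7²/(6 + 7²)*413 = -44 - 5*49/(6 + 49)*413 = -44 - 5*49/55*413 = -44 - 5*49*1/55*413 = -44 - 49/11*413 = -44 - 20237/11 = -20721/11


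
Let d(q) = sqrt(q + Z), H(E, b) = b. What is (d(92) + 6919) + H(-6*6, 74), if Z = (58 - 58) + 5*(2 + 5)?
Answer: 6993 + sqrt(127) ≈ 7004.3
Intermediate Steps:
Z = 35 (Z = 0 + 5*7 = 0 + 35 = 35)
d(q) = sqrt(35 + q) (d(q) = sqrt(q + 35) = sqrt(35 + q))
(d(92) + 6919) + H(-6*6, 74) = (sqrt(35 + 92) + 6919) + 74 = (sqrt(127) + 6919) + 74 = (6919 + sqrt(127)) + 74 = 6993 + sqrt(127)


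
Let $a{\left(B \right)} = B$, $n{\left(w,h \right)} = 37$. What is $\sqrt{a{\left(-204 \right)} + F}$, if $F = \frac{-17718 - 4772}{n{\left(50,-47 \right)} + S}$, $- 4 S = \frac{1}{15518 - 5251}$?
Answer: $\frac{2 i \sqrt{2082749201573}}{101301} \approx 28.493 i$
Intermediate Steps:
$S = - \frac{1}{41068}$ ($S = - \frac{1}{4 \left(15518 - 5251\right)} = - \frac{1}{4 \cdot 10267} = \left(- \frac{1}{4}\right) \frac{1}{10267} = - \frac{1}{41068} \approx -2.435 \cdot 10^{-5}$)
$F = - \frac{184723864}{303903}$ ($F = \frac{-17718 - 4772}{37 - \frac{1}{41068}} = - \frac{22490}{\frac{1519515}{41068}} = \left(-22490\right) \frac{41068}{1519515} = - \frac{184723864}{303903} \approx -607.84$)
$\sqrt{a{\left(-204 \right)} + F} = \sqrt{-204 - \frac{184723864}{303903}} = \sqrt{- \frac{246720076}{303903}} = \frac{2 i \sqrt{2082749201573}}{101301}$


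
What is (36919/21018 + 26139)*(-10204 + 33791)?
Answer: 12959320992127/21018 ≈ 6.1658e+8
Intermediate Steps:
(36919/21018 + 26139)*(-10204 + 33791) = (36919*(1/21018) + 26139)*23587 = (36919/21018 + 26139)*23587 = (549426421/21018)*23587 = 12959320992127/21018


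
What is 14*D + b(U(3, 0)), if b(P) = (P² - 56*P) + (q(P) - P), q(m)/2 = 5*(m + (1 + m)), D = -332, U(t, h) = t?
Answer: -4740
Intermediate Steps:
q(m) = 10 + 20*m (q(m) = 2*(5*(m + (1 + m))) = 2*(5*(1 + 2*m)) = 2*(5 + 10*m) = 10 + 20*m)
b(P) = 10 + P² - 37*P (b(P) = (P² - 56*P) + ((10 + 20*P) - P) = (P² - 56*P) + (10 + 19*P) = 10 + P² - 37*P)
14*D + b(U(3, 0)) = 14*(-332) + (10 + 3² - 37*3) = -4648 + (10 + 9 - 111) = -4648 - 92 = -4740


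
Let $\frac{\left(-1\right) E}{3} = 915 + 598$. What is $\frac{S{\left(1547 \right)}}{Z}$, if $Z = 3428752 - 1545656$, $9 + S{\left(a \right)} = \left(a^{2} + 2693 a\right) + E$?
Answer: $\frac{1638683}{470774} \approx 3.4808$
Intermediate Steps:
$E = -4539$ ($E = - 3 \left(915 + 598\right) = \left(-3\right) 1513 = -4539$)
$S{\left(a \right)} = -4548 + a^{2} + 2693 a$ ($S{\left(a \right)} = -9 - \left(4539 - a^{2} - 2693 a\right) = -9 + \left(-4539 + a^{2} + 2693 a\right) = -4548 + a^{2} + 2693 a$)
$Z = 1883096$
$\frac{S{\left(1547 \right)}}{Z} = \frac{-4548 + 1547^{2} + 2693 \cdot 1547}{1883096} = \left(-4548 + 2393209 + 4166071\right) \frac{1}{1883096} = 6554732 \cdot \frac{1}{1883096} = \frac{1638683}{470774}$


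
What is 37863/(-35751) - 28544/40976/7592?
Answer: -30676597060/28962945713 ≈ -1.0592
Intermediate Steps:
37863/(-35751) - 28544/40976/7592 = 37863*(-1/35751) - 28544*1/40976*(1/7592) = -12621/11917 - 1784/2561*1/7592 = -12621/11917 - 223/2430389 = -30676597060/28962945713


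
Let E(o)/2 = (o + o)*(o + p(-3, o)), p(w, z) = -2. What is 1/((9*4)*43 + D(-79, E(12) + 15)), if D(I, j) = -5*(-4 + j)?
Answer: -1/907 ≈ -0.0011025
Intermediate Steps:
E(o) = 4*o*(-2 + o) (E(o) = 2*((o + o)*(o - 2)) = 2*((2*o)*(-2 + o)) = 2*(2*o*(-2 + o)) = 4*o*(-2 + o))
D(I, j) = 20 - 5*j
1/((9*4)*43 + D(-79, E(12) + 15)) = 1/((9*4)*43 + (20 - 5*(4*12*(-2 + 12) + 15))) = 1/(36*43 + (20 - 5*(4*12*10 + 15))) = 1/(1548 + (20 - 5*(480 + 15))) = 1/(1548 + (20 - 5*495)) = 1/(1548 + (20 - 2475)) = 1/(1548 - 2455) = 1/(-907) = -1/907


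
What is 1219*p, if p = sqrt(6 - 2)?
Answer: 2438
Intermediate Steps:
p = 2 (p = sqrt(4) = 2)
1219*p = 1219*2 = 2438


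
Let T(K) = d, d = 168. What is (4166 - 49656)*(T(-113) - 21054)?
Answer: 950104140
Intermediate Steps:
T(K) = 168
(4166 - 49656)*(T(-113) - 21054) = (4166 - 49656)*(168 - 21054) = -45490*(-20886) = 950104140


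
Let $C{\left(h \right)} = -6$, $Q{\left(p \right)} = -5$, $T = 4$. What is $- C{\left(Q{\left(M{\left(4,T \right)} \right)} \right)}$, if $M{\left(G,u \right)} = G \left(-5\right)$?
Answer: $6$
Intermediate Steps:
$M{\left(G,u \right)} = - 5 G$
$- C{\left(Q{\left(M{\left(4,T \right)} \right)} \right)} = \left(-1\right) \left(-6\right) = 6$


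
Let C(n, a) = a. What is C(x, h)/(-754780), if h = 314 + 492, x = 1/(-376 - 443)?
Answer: -31/29030 ≈ -0.0010679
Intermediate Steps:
x = -1/819 (x = 1/(-819) = -1/819 ≈ -0.0012210)
h = 806
C(x, h)/(-754780) = 806/(-754780) = 806*(-1/754780) = -31/29030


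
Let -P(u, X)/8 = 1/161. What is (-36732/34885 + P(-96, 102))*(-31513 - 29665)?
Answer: 378871193896/5616485 ≈ 67457.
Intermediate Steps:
P(u, X) = -8/161
(-36732/34885 + P(-96, 102))*(-31513 - 29665) = (-36732/34885 - 8/161)*(-31513 - 29665) = (-36732*1/34885 - 8/161)*(-61178) = (-36732/34885 - 8/161)*(-61178) = -6192932/5616485*(-61178) = 378871193896/5616485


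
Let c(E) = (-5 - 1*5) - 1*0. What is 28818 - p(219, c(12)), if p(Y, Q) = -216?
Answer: 29034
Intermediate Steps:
c(E) = -10 (c(E) = (-5 - 5) + 0 = -10 + 0 = -10)
28818 - p(219, c(12)) = 28818 - 1*(-216) = 28818 + 216 = 29034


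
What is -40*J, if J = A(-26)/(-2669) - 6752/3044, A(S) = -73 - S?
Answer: 178780200/2031109 ≈ 88.021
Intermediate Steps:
J = -4469505/2031109 (J = (-73 - 1*(-26))/(-2669) - 6752/3044 = (-73 + 26)*(-1/2669) - 6752*1/3044 = -47*(-1/2669) - 1688/761 = 47/2669 - 1688/761 = -4469505/2031109 ≈ -2.2005)
-40*J = -40*(-4469505/2031109) = 178780200/2031109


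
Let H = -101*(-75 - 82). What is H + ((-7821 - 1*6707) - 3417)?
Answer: -2088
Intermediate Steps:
H = 15857 (H = -101*(-157) = 15857)
H + ((-7821 - 1*6707) - 3417) = 15857 + ((-7821 - 1*6707) - 3417) = 15857 + ((-7821 - 6707) - 3417) = 15857 + (-14528 - 3417) = 15857 - 17945 = -2088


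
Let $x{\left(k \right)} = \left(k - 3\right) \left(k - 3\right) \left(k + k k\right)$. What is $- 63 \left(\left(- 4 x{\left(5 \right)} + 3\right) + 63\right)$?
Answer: $26082$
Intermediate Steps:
$x{\left(k \right)} = \left(-3 + k\right)^{2} \left(k + k^{2}\right)$ ($x{\left(k \right)} = \left(-3 + k\right) \left(-3 + k\right) \left(k + k^{2}\right) = \left(-3 + k\right)^{2} \left(k + k^{2}\right)$)
$- 63 \left(\left(- 4 x{\left(5 \right)} + 3\right) + 63\right) = - 63 \left(\left(- 4 \cdot 5 \left(-3 + 5\right)^{2} \left(1 + 5\right) + 3\right) + 63\right) = - 63 \left(\left(- 4 \cdot 5 \cdot 2^{2} \cdot 6 + 3\right) + 63\right) = - 63 \left(\left(- 4 \cdot 5 \cdot 4 \cdot 6 + 3\right) + 63\right) = - 63 \left(\left(\left(-4\right) 120 + 3\right) + 63\right) = - 63 \left(\left(-480 + 3\right) + 63\right) = - 63 \left(-477 + 63\right) = \left(-63\right) \left(-414\right) = 26082$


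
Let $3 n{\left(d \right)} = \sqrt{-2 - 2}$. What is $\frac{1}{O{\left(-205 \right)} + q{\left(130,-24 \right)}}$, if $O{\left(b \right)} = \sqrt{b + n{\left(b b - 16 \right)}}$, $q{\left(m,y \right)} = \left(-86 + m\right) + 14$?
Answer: $\frac{3}{174 + \sqrt{3} \sqrt{-615 + 2 i}} \approx 0.016245 - 0.0040087 i$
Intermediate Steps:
$n{\left(d \right)} = \frac{2 i}{3}$ ($n{\left(d \right)} = \frac{\sqrt{-2 - 2}}{3} = \frac{\sqrt{-4}}{3} = \frac{2 i}{3}$)
$q{\left(m,y \right)} = -72 + m$
$O{\left(b \right)} = \sqrt{b + \frac{2 i}{3}}$
$\frac{1}{O{\left(-205 \right)} + q{\left(130,-24 \right)}} = \frac{1}{\frac{\sqrt{6 i + 9 \left(-205\right)}}{3} + \left(-72 + 130\right)} = \frac{1}{\frac{\sqrt{6 i - 1845}}{3} + 58} = \frac{1}{\frac{\sqrt{-1845 + 6 i}}{3} + 58} = \frac{1}{58 + \frac{\sqrt{-1845 + 6 i}}{3}}$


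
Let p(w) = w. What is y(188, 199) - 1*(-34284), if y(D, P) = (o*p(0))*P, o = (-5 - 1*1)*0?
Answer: 34284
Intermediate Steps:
o = 0 (o = (-5 - 1)*0 = -6*0 = 0)
y(D, P) = 0 (y(D, P) = (0*0)*P = 0*P = 0)
y(188, 199) - 1*(-34284) = 0 - 1*(-34284) = 0 + 34284 = 34284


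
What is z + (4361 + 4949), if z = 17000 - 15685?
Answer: 10625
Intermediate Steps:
z = 1315
z + (4361 + 4949) = 1315 + (4361 + 4949) = 1315 + 9310 = 10625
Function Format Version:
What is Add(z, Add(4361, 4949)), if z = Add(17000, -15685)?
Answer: 10625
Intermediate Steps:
z = 1315
Add(z, Add(4361, 4949)) = Add(1315, Add(4361, 4949)) = Add(1315, 9310) = 10625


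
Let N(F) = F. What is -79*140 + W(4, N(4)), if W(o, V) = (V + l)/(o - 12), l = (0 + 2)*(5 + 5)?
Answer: -11063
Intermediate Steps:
l = 20 (l = 2*10 = 20)
W(o, V) = (20 + V)/(-12 + o) (W(o, V) = (V + 20)/(o - 12) = (20 + V)/(-12 + o))
-79*140 + W(4, N(4)) = -79*140 + (20 + 4)/(-12 + 4) = -11060 + 24/(-8) = -11060 - ⅛*24 = -11060 - 3 = -11063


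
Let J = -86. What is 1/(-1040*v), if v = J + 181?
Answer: -1/98800 ≈ -1.0121e-5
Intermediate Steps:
v = 95 (v = -86 + 181 = 95)
1/(-1040*v) = 1/(-1040*95) = 1/(-98800) = -1/98800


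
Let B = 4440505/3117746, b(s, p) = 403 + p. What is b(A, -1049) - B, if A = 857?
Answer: -2018504421/3117746 ≈ -647.42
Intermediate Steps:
B = 4440505/3117746 (B = 4440505*(1/3117746) = 4440505/3117746 ≈ 1.4243)
b(A, -1049) - B = (403 - 1049) - 1*4440505/3117746 = -646 - 4440505/3117746 = -2018504421/3117746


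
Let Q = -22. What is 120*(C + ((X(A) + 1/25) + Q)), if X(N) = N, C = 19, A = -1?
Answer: -2376/5 ≈ -475.20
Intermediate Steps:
120*(C + ((X(A) + 1/25) + Q)) = 120*(19 + ((-1 + 1/25) - 22)) = 120*(19 + (-24/25 - 22)) = 120*(19 - 574/25) = 120*(-99/25) = -2376/5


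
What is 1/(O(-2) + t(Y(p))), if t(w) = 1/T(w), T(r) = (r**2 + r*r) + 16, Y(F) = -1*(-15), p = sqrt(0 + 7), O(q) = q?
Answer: -466/931 ≈ -0.50054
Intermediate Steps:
p = sqrt(7) ≈ 2.6458
Y(F) = 15
T(r) = 16 + 2*r**2 (T(r) = (r**2 + r**2) + 16 = 2*r**2 + 16 = 16 + 2*r**2)
t(w) = 1/(16 + 2*w**2)
1/(O(-2) + t(Y(p))) = 1/(-2 + 1/(2*(8 + 15**2))) = 1/(-2 + 1/(2*(8 + 225))) = 1/(-2 + (1/2)/233) = 1/(-2 + (1/2)*(1/233)) = 1/(-2 + 1/466) = 1/(-931/466) = -466/931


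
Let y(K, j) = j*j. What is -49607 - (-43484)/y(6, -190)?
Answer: -447692304/9025 ≈ -49606.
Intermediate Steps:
y(K, j) = j²
-49607 - (-43484)/y(6, -190) = -49607 - (-43484)/((-190)²) = -49607 - (-43484)/36100 = -49607 - 1*(-10871/9025) = -49607 + 10871/9025 = -447692304/9025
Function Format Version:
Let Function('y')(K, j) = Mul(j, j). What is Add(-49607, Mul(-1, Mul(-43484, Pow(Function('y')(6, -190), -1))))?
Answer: Rational(-447692304, 9025) ≈ -49606.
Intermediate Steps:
Function('y')(K, j) = Pow(j, 2)
Add(-49607, Mul(-1, Mul(-43484, Pow(Function('y')(6, -190), -1)))) = Add(-49607, Mul(-1, Mul(-43484, Pow(Pow(-190, 2), -1)))) = Add(-49607, Mul(-1, Mul(-43484, Pow(36100, -1)))) = Add(-49607, Mul(-1, Mul(-43484, Rational(1, 36100)))) = Add(-49607, Mul(-1, Rational(-10871, 9025))) = Add(-49607, Rational(10871, 9025)) = Rational(-447692304, 9025)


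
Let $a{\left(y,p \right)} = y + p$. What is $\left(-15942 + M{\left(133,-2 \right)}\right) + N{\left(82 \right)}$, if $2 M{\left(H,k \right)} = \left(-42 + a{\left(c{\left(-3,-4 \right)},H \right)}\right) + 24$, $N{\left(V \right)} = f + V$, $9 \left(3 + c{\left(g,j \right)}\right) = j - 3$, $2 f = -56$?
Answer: $- \frac{284983}{18} \approx -15832.0$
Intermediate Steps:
$f = -28$ ($f = \frac{1}{2} \left(-56\right) = -28$)
$c{\left(g,j \right)} = - \frac{10}{3} + \frac{j}{9}$ ($c{\left(g,j \right)} = -3 + \frac{j - 3}{9} = -3 + \frac{-3 + j}{9} = -3 + \left(- \frac{1}{3} + \frac{j}{9}\right) = - \frac{10}{3} + \frac{j}{9}$)
$a{\left(y,p \right)} = p + y$
$N{\left(V \right)} = -28 + V$
$M{\left(H,k \right)} = - \frac{98}{9} + \frac{H}{2}$ ($M{\left(H,k \right)} = \frac{\left(-42 + \left(H + \left(- \frac{10}{3} + \frac{1}{9} \left(-4\right)\right)\right)\right) + 24}{2} = \frac{\left(-42 + \left(H - \frac{34}{9}\right)\right) + 24}{2} = \frac{\left(-42 + \left(- \frac{34}{9} + H\right)\right) + 24}{2} = \frac{\left(- \frac{412}{9} + H\right) + 24}{2} = \frac{- \frac{196}{9} + H}{2} = - \frac{98}{9} + \frac{H}{2}$)
$\left(-15942 + M{\left(133,-2 \right)}\right) + N{\left(82 \right)} = \left(-15942 + \left(- \frac{98}{9} + \frac{1}{2} \cdot 133\right)\right) + \left(-28 + 82\right) = \left(-15942 + \left(- \frac{98}{9} + \frac{133}{2}\right)\right) + 54 = \left(-15942 + \frac{1001}{18}\right) + 54 = - \frac{285955}{18} + 54 = - \frac{284983}{18}$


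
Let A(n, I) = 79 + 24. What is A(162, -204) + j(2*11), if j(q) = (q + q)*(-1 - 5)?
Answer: -161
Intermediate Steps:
A(n, I) = 103
j(q) = -12*q (j(q) = (2*q)*(-6) = -12*q)
A(162, -204) + j(2*11) = 103 - 24*11 = 103 - 12*22 = 103 - 264 = -161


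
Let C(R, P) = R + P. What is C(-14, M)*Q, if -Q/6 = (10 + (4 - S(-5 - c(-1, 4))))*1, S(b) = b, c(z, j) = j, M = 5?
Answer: 1242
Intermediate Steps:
C(R, P) = P + R
Q = -138 (Q = -6*(10 + (4 - (-5 - 1*4))) = -6*(10 + (4 - (-5 - 4))) = -6*(10 + (4 - 1*(-9))) = -6*(10 + (4 + 9)) = -6*(10 + 13) = -138 ≈ -138.00)
C(-14, M)*Q = (5 - 14)*(-138) = -9*(-138) = 1242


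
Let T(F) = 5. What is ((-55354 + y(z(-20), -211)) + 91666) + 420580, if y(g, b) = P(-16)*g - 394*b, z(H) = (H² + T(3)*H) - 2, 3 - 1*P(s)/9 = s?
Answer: 590984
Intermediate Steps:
P(s) = 27 - 9*s
z(H) = -2 + H² + 5*H (z(H) = (H² + 5*H) - 2 = -2 + H² + 5*H)
y(g, b) = -394*b + 171*g (y(g, b) = (27 - 9*(-16))*g - 394*b = (27 + 144)*g - 394*b = 171*g - 394*b = -394*b + 171*g)
((-55354 + y(z(-20), -211)) + 91666) + 420580 = ((-55354 + (-394*(-211) + 171*(-2 + (-20)² + 5*(-20)))) + 91666) + 420580 = ((-55354 + (83134 + 171*(-2 + 400 - 100))) + 91666) + 420580 = ((-55354 + (83134 + 171*298)) + 91666) + 420580 = ((-55354 + (83134 + 50958)) + 91666) + 420580 = ((-55354 + 134092) + 91666) + 420580 = (78738 + 91666) + 420580 = 170404 + 420580 = 590984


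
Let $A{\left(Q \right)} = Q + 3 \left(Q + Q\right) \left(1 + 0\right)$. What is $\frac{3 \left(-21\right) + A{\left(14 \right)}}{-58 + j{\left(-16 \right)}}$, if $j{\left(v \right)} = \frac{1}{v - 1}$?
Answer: $- \frac{85}{141} \approx -0.60284$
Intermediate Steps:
$j{\left(v \right)} = \frac{1}{-1 + v}$
$A{\left(Q \right)} = 7 Q$ ($A{\left(Q \right)} = Q + 3 \cdot 2 Q 1 = Q + 3 \cdot 2 Q = Q + 6 Q = 7 Q$)
$\frac{3 \left(-21\right) + A{\left(14 \right)}}{-58 + j{\left(-16 \right)}} = \frac{3 \left(-21\right) + 7 \cdot 14}{-58 + \frac{1}{-1 - 16}} = \frac{-63 + 98}{-58 + \frac{1}{-17}} = \frac{35}{-58 - \frac{1}{17}} = \frac{35}{- \frac{987}{17}} = 35 \left(- \frac{17}{987}\right) = - \frac{85}{141}$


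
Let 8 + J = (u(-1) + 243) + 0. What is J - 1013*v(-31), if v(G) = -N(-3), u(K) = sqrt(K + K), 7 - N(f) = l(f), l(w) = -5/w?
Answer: 16913/3 + I*sqrt(2) ≈ 5637.7 + 1.4142*I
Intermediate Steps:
N(f) = 7 + 5/f (N(f) = 7 - (-5)/f = 7 + 5/f)
u(K) = sqrt(2)*sqrt(K) (u(K) = sqrt(2*K) = sqrt(2)*sqrt(K))
J = 235 + I*sqrt(2) (J = -8 + ((sqrt(2)*sqrt(-1) + 243) + 0) = -8 + ((sqrt(2)*I + 243) + 0) = -8 + ((I*sqrt(2) + 243) + 0) = -8 + ((243 + I*sqrt(2)) + 0) = -8 + (243 + I*sqrt(2)) = 235 + I*sqrt(2) ≈ 235.0 + 1.4142*I)
v(G) = -16/3 (v(G) = -(7 + 5/(-3)) = -(7 + 5*(-1/3)) = -(7 - 5/3) = -1*16/3 = -16/3)
J - 1013*v(-31) = (235 + I*sqrt(2)) - 1013*(-16/3) = (235 + I*sqrt(2)) + 16208/3 = 16913/3 + I*sqrt(2)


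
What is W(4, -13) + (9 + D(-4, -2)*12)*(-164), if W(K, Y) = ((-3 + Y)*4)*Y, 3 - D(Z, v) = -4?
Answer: -14420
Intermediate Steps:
D(Z, v) = 7 (D(Z, v) = 3 - 1*(-4) = 3 + 4 = 7)
W(K, Y) = Y*(-12 + 4*Y) (W(K, Y) = (-12 + 4*Y)*Y = Y*(-12 + 4*Y))
W(4, -13) + (9 + D(-4, -2)*12)*(-164) = 4*(-13)*(-3 - 13) + (9 + 7*12)*(-164) = 4*(-13)*(-16) + (9 + 84)*(-164) = 832 + 93*(-164) = 832 - 15252 = -14420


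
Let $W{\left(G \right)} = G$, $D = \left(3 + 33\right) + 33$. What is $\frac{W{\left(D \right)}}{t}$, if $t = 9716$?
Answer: $\frac{69}{9716} \approx 0.0071017$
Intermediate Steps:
$D = 69$ ($D = 36 + 33 = 69$)
$\frac{W{\left(D \right)}}{t} = \frac{69}{9716}$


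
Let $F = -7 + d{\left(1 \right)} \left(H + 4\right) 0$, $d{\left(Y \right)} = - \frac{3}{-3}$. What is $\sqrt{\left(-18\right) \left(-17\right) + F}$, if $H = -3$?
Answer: $\sqrt{299} \approx 17.292$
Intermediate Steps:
$d{\left(Y \right)} = 1$ ($d{\left(Y \right)} = \left(-3\right) \left(- \frac{1}{3}\right) = 1$)
$F = -7$ ($F = -7 + 1 \left(-3 + 4\right) 0 = -7 + 1 \cdot 1 \cdot 0 = -7 + 1 \cdot 0 = -7 + 0 = -7$)
$\sqrt{\left(-18\right) \left(-17\right) + F} = \sqrt{\left(-18\right) \left(-17\right) - 7} = \sqrt{306 - 7} = \sqrt{299}$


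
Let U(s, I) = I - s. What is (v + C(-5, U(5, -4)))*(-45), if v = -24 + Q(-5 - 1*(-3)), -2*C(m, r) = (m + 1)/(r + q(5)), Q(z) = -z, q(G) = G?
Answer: 2025/2 ≈ 1012.5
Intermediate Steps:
C(m, r) = -(1 + m)/(2*(5 + r)) (C(m, r) = -(m + 1)/(2*(r + 5)) = -(1 + m)/(2*(5 + r)))
v = -22 (v = -24 - (-5 - 1*(-3)) = -24 - (-5 + 3) = -24 - 1*(-2) = -24 + 2 = -22)
(v + C(-5, U(5, -4)))*(-45) = (-22 + (-1 - 1*(-5))/(2*(5 + (-4 - 1*5))))*(-45) = (-22 + (-1 + 5)/(2*(5 + (-4 - 5))))*(-45) = (-22 + (1/2)*4/(5 - 9))*(-45) = (-22 + (1/2)*4/(-4))*(-45) = (-22 + (1/2)*(-1/4)*4)*(-45) = (-22 - 1/2)*(-45) = -45/2*(-45) = 2025/2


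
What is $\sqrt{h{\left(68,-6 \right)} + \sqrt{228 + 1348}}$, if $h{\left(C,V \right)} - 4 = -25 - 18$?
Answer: $\sqrt{-39 + 2 \sqrt{394}} \approx 0.83598$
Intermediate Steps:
$h{\left(C,V \right)} = -39$ ($h{\left(C,V \right)} = 4 - 43 = -39$)
$\sqrt{h{\left(68,-6 \right)} + \sqrt{228 + 1348}} = \sqrt{-39 + \sqrt{228 + 1348}} = \sqrt{-39 + \sqrt{1576}} = \sqrt{-39 + 2 \sqrt{394}}$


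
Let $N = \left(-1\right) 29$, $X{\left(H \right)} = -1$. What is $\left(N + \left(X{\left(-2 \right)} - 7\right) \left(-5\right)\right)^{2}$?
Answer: $121$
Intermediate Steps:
$N = -29$
$\left(N + \left(X{\left(-2 \right)} - 7\right) \left(-5\right)\right)^{2} = \left(-29 + \left(-1 - 7\right) \left(-5\right)\right)^{2} = \left(-29 - -40\right)^{2} = \left(-29 + 40\right)^{2} = 11^{2} = 121$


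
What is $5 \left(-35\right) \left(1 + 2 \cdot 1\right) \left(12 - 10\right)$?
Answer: $-1050$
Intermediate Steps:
$5 \left(-35\right) \left(1 + 2 \cdot 1\right) \left(12 - 10\right) = - 175 \left(1 + 2\right) 2 = - 175 \cdot 3 \cdot 2 = \left(-175\right) 6 = -1050$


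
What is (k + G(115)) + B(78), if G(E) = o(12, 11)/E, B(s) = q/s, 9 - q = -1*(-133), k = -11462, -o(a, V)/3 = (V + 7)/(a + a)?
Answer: -205657151/17940 ≈ -11464.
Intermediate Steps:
o(a, V) = -3*(7 + V)/(2*a) (o(a, V) = -3*(V + 7)/(a + a) = -3*(7 + V)/(2*a))
q = -124 (q = 9 - (-1)*(-133) = 9 - 1*133 = 9 - 133 = -124)
B(s) = -124/s
G(E) = -9/(4*E) (G(E) = ((3/2)*(-7 - 1*11)/12)/E = ((3/2)*(1/12)*(-7 - 11))/E = ((3/2)*(1/12)*(-18))/E = -9/(4*E))
(k + G(115)) + B(78) = (-11462 - 9/4/115) - 124/78 = (-11462 - 9/4*1/115) - 124*1/78 = (-11462 - 9/460) - 62/39 = -5272529/460 - 62/39 = -205657151/17940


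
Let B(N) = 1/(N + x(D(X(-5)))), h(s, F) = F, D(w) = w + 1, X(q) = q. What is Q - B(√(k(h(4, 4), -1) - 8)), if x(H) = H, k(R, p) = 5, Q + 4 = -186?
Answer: -3606/19 + I*√3/19 ≈ -189.79 + 0.091161*I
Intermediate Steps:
Q = -190 (Q = -4 - 186 = -190)
D(w) = 1 + w
B(N) = 1/(-4 + N) (B(N) = 1/(N + (1 - 5)) = 1/(N - 4) = 1/(-4 + N))
Q - B(√(k(h(4, 4), -1) - 8)) = -190 - 1/(-4 + √(5 - 8)) = -190 - 1/(-4 + √(-3)) = -190 - 1/(-4 + I*√3)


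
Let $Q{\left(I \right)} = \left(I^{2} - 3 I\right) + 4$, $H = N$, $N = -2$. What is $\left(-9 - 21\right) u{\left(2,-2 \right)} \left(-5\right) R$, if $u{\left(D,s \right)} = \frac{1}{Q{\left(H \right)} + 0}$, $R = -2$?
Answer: $- \frac{150}{7} \approx -21.429$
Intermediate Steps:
$H = -2$
$Q{\left(I \right)} = 4 + I^{2} - 3 I$
$u{\left(D,s \right)} = \frac{1}{14}$ ($u{\left(D,s \right)} = \frac{1}{\left(4 + \left(-2\right)^{2} - -6\right) + 0} = \frac{1}{\left(4 + 4 + 6\right) + 0} = \frac{1}{14 + 0} = \frac{1}{14}$)
$\left(-9 - 21\right) u{\left(2,-2 \right)} \left(-5\right) R = \left(-9 - 21\right) \frac{1}{14} \left(-5\right) \left(-2\right) = - 30 \left(\left(- \frac{5}{14}\right) \left(-2\right)\right) = \left(-30\right) \frac{5}{7} = - \frac{150}{7}$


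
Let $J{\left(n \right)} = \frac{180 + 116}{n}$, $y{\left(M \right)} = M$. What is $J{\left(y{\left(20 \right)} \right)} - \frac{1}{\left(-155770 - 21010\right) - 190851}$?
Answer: $\frac{27204699}{1838155} \approx 14.8$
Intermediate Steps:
$J{\left(n \right)} = \frac{296}{n}$
$J{\left(y{\left(20 \right)} \right)} - \frac{1}{\left(-155770 - 21010\right) - 190851} = \frac{296}{20} - \frac{1}{\left(-155770 - 21010\right) - 190851} = 296 \cdot \frac{1}{20} - \frac{1}{-176780 - 190851} = \frac{74}{5} - \frac{1}{-367631} = \frac{74}{5} - - \frac{1}{367631} = \frac{74}{5} + \frac{1}{367631} = \frac{27204699}{1838155}$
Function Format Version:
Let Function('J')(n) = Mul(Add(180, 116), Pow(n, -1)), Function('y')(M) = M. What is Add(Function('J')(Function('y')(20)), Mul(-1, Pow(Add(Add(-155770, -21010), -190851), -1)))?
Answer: Rational(27204699, 1838155) ≈ 14.800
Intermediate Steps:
Function('J')(n) = Mul(296, Pow(n, -1))
Add(Function('J')(Function('y')(20)), Mul(-1, Pow(Add(Add(-155770, -21010), -190851), -1))) = Add(Mul(296, Pow(20, -1)), Mul(-1, Pow(Add(Add(-155770, -21010), -190851), -1))) = Add(Mul(296, Rational(1, 20)), Mul(-1, Pow(Add(-176780, -190851), -1))) = Add(Rational(74, 5), Mul(-1, Pow(-367631, -1))) = Add(Rational(74, 5), Mul(-1, Rational(-1, 367631))) = Add(Rational(74, 5), Rational(1, 367631)) = Rational(27204699, 1838155)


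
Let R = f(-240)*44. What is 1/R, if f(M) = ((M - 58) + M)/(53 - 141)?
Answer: 1/269 ≈ 0.0037175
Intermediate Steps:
f(M) = 29/44 - M/44 (f(M) = ((-58 + M) + M)/(-88) = (-58 + 2*M)*(-1/88) = 29/44 - M/44)
R = 269 (R = (29/44 - 1/44*(-240))*44 = (29/44 + 60/11)*44 = (269/44)*44 = 269)
1/R = 1/269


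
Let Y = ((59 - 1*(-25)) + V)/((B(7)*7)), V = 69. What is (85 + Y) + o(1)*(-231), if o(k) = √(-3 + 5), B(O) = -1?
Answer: 442/7 - 231*√2 ≈ -263.54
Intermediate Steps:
Y = -153/7 (Y = ((59 - 1*(-25)) + 69)/((-1*7)) = ((59 + 25) + 69)/(-7) = (84 + 69)*(-⅐) = 153*(-⅐) = -153/7 ≈ -21.857)
o(k) = √2
(85 + Y) + o(1)*(-231) = (85 - 153/7) + √2*(-231) = 442/7 - 231*√2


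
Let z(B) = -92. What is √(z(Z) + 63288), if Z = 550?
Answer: 2*√15799 ≈ 251.39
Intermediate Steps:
√(z(Z) + 63288) = √(-92 + 63288) = √63196 = 2*√15799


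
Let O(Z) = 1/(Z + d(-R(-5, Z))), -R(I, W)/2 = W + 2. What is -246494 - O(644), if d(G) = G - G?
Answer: -158742137/644 ≈ -2.4649e+5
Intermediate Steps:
R(I, W) = -4 - 2*W (R(I, W) = -2*(W + 2) = -2*(2 + W) = -4 - 2*W)
d(G) = 0
O(Z) = 1/Z (O(Z) = 1/(Z + 0) = 1/Z)
-246494 - O(644) = -246494 - 1/644 = -158742137/644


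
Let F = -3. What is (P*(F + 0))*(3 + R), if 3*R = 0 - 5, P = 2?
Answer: -8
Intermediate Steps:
R = -5/3 (R = (0 - 5)/3 = (1/3)*(-5) = -5/3 ≈ -1.6667)
(P*(F + 0))*(3 + R) = (2*(-3 + 0))*(3 - 5/3) = (2*(-3))*(4/3) = -6*4/3 = -8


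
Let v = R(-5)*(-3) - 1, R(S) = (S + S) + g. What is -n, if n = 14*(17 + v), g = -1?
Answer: -686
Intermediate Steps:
R(S) = -1 + 2*S (R(S) = (S + S) - 1 = 2*S - 1 = -1 + 2*S)
v = 32 (v = (-1 + 2*(-5))*(-3) - 1 = (-1 - 10)*(-3) - 1 = -11*(-3) - 1 = 33 - 1 = 32)
n = 686 (n = 14*(17 + 32) = 14*49 = 686)
-n = -1*686 = -686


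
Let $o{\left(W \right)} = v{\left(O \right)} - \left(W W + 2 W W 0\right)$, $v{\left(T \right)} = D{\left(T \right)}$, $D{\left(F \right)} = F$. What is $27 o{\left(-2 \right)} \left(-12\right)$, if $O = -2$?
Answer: $1944$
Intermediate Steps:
$v{\left(T \right)} = T$
$o{\left(W \right)} = -2 - W^{2}$ ($o{\left(W \right)} = -2 - \left(W W + 2 W W 0\right) = -2 - \left(W^{2} + 2 W^{2} \cdot 0\right) = -2 - \left(W^{2} + 2 \cdot 0\right) = -2 - \left(W^{2} + 0\right) = -2 - W^{2}$)
$27 o{\left(-2 \right)} \left(-12\right) = 27 \left(-2 - \left(-2\right)^{2}\right) \left(-12\right) = 27 \left(-2 - 4\right) \left(-12\right) = 27 \left(\left(-6\right) \left(-12\right)\right) = 27 \cdot 72 = 1944$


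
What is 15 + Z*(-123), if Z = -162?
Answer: 19941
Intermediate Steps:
15 + Z*(-123) = 15 - 162*(-123) = 15 + 19926 = 19941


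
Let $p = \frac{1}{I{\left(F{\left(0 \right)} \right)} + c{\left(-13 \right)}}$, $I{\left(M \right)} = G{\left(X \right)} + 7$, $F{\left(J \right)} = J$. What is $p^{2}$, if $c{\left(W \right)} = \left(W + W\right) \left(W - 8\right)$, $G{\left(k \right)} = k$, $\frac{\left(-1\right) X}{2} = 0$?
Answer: $\frac{1}{305809} \approx 3.27 \cdot 10^{-6}$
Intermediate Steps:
$X = 0$ ($X = \left(-2\right) 0 = 0$)
$c{\left(W \right)} = 2 W \left(-8 + W\right)$
$I{\left(M \right)} = 7$ ($I{\left(M \right)} = 0 + 7 = 7$)
$p = \frac{1}{553}$ ($p = \frac{1}{7 + 2 \left(-13\right) \left(-8 - 13\right)} = \frac{1}{7 + 2 \left(-13\right) \left(-21\right)} = \frac{1}{7 + 546} = \frac{1}{553} \approx 0.0018083$)
$p^{2} = \left(\frac{1}{553}\right)^{2} = \frac{1}{305809}$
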